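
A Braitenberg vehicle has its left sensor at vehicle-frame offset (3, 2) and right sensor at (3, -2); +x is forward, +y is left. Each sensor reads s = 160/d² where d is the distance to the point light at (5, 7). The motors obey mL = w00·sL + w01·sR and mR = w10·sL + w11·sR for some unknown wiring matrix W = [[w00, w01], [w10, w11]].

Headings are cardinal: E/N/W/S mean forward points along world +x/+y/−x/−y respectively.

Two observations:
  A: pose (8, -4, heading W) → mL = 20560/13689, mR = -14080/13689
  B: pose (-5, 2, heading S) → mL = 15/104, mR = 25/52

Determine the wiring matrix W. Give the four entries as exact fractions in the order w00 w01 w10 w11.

obs A: pose=(8,-4,W) → sL=160/169, sR=160/81, mL=20560/13689, mR=-14080/13689
obs B: pose=(-5,2,S) → sL=5/4, sR=10/13, mL=15/104, mR=25/52
sensor matrix S = [[160/169, 160/81], [5/4, 10/13]]; det S = -309800/177957
solve [mL_A; mL_B] = S·[w00; w01] and [mR_A; mR_B] = S·[w10; w11]:
  w00 = -1/2, w01 = 1, w10 = 1, w11 = -1

-1/2 1 1 -1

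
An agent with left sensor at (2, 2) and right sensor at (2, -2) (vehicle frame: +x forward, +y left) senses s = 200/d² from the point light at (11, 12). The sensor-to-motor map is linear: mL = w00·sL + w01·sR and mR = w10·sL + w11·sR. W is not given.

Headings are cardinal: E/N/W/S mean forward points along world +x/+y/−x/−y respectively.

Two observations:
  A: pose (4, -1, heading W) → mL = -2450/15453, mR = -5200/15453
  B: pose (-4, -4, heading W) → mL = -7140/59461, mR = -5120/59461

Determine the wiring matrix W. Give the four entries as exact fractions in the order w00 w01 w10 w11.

obs A: pose=(4,-1,W) → sL=100/153, sR=100/101, mL=-2450/15453, mR=-5200/15453
obs B: pose=(-4,-4,W) → sL=200/613, sR=40/97, mL=-7140/59461, mR=-5120/59461
sensor matrix S = [[100/153, 100/101], [200/613, 40/97]]; det S = -49168000/918850833
solve [mL_A; mL_B] = S·[w00; w01] and [mR_A; mR_B] = S·[w10; w11]:
  w00 = -1, w01 = 1/2, w10 = 1, w11 = -1

-1 1/2 1 -1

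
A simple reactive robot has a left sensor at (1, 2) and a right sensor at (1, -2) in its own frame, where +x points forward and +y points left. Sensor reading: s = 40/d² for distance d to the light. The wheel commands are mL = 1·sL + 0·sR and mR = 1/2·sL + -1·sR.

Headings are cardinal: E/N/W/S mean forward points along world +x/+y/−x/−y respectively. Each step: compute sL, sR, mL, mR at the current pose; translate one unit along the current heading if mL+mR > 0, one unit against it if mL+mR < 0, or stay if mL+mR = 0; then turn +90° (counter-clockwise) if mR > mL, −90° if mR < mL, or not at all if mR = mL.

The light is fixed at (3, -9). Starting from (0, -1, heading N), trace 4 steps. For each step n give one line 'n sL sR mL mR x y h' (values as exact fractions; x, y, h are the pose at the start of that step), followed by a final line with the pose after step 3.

n=0: pose=(0,-1,N); sL=20/53, sR=20/41; mL=20/53, mR=-650/2173; mL+mR=170/2173 → advance +1; mR−mL=-1470/2173 → turn -1·90°
n=1: pose=(0,0,E); sL=8/25, sR=40/53; mL=8/25, mR=-788/1325; mL+mR=-364/1325 → advance -1; mR−mL=-1212/1325 → turn -1·90°
n=2: pose=(-1,0,S); sL=10/17, sR=2/5; mL=10/17, mR=-9/85; mL+mR=41/85 → advance +1; mR−mL=-59/85 → turn -1·90°
n=3: pose=(-1,-1,W); sL=40/61, sR=8/25; mL=40/61, mR=12/1525; mL+mR=1012/1525 → advance +1; mR−mL=-988/1525 → turn -1·90°

0 20/53 20/41 20/53 -650/2173 0 -1 N
1 8/25 40/53 8/25 -788/1325 0 0 E
2 10/17 2/5 10/17 -9/85 -1 0 S
3 40/61 8/25 40/61 12/1525 -1 -1 W
final -2 -1 N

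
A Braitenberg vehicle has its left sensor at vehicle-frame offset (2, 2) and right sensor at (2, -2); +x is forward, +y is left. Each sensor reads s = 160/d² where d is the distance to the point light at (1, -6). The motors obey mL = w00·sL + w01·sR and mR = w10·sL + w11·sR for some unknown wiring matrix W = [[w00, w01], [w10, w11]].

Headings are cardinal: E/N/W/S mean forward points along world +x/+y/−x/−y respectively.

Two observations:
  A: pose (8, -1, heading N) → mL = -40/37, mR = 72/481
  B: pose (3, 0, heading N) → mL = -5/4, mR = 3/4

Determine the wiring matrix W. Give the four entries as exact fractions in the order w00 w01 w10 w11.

obs A: pose=(8,-1,N) → sL=80/37, sR=16/13, mL=-40/37, mR=72/481
obs B: pose=(3,0,N) → sL=5/2, sR=2, mL=-5/4, mR=3/4
sensor matrix S = [[80/37, 16/13], [5/2, 2]]; det S = 600/481
solve [mL_A; mL_B] = S·[w00; w01] and [mR_A; mR_B] = S·[w10; w11]:
  w00 = -1/2, w01 = 0, w10 = -1/2, w11 = 1

-1/2 0 -1/2 1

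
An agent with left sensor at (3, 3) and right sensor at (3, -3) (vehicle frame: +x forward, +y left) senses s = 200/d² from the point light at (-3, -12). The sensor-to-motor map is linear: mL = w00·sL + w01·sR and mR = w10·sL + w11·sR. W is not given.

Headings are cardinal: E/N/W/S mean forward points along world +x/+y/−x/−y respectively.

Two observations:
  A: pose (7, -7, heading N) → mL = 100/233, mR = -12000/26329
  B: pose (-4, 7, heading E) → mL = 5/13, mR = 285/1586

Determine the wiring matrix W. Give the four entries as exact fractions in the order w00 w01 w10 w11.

0 1/2 -1/2 1/2

obs A: pose=(7,-7,N) → sL=200/113, sR=200/233, mL=100/233, mR=-12000/26329
obs B: pose=(-4,7,E) → sL=25/61, sR=10/13, mL=5/13, mR=285/1586
sensor matrix S = [[200/113, 200/233], [25/61, 10/13]]; det S = 21081000/20878897
solve [mL_A; mL_B] = S·[w00; w01] and [mR_A; mR_B] = S·[w10; w11]:
  w00 = 0, w01 = 1/2, w10 = -1/2, w11 = 1/2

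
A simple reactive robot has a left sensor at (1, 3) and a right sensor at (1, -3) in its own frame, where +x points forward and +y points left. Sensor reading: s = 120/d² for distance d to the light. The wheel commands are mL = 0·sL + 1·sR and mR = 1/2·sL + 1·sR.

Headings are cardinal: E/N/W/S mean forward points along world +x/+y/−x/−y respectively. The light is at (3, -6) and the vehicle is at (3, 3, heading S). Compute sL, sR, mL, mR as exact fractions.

left sensor world pos  = (6, 2); dL² = 73
right sensor world pos = (0, 2); dR² = 73
sL = 120/73 = 120/73
sR = 120/73 = 120/73
mL = 0·sL + 1·sR = 120/73
mR = 1/2·sL + 1·sR = 180/73

120/73 120/73 120/73 180/73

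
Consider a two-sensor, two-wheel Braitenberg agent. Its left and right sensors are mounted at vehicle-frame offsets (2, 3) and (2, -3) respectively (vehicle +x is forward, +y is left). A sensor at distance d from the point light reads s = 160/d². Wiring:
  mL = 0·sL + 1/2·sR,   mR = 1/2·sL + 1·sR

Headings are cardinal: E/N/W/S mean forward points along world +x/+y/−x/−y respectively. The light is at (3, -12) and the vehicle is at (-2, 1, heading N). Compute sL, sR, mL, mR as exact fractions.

160/289 160/229 80/229 64560/66181

left sensor world pos  = (-5, 3); dL² = 289
right sensor world pos = (1, 3); dR² = 229
sL = 160/289 = 160/289
sR = 160/229 = 160/229
mL = 0·sL + 1/2·sR = 80/229
mR = 1/2·sL + 1·sR = 64560/66181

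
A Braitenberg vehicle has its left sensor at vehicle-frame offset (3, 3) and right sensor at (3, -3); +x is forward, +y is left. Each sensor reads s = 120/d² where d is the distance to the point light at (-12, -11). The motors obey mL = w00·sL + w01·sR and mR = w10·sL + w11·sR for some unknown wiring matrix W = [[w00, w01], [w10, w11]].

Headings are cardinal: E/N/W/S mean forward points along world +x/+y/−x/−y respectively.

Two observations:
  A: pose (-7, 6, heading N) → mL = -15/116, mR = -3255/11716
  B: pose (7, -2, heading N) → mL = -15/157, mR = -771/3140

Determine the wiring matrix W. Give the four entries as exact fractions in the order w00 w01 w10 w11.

0 -1/2 -1/2 -1/2

obs A: pose=(-7,6,N) → sL=30/101, sR=15/58, mL=-15/116, mR=-3255/11716
obs B: pose=(7,-2,N) → sL=3/10, sR=30/157, mL=-15/157, mR=-771/3140
sensor matrix S = [[30/101, 15/58], [3/10, 30/157]]; det S = -38313/1839412
solve [mL_A; mL_B] = S·[w00; w01] and [mR_A; mR_B] = S·[w10; w11]:
  w00 = 0, w01 = -1/2, w10 = -1/2, w11 = -1/2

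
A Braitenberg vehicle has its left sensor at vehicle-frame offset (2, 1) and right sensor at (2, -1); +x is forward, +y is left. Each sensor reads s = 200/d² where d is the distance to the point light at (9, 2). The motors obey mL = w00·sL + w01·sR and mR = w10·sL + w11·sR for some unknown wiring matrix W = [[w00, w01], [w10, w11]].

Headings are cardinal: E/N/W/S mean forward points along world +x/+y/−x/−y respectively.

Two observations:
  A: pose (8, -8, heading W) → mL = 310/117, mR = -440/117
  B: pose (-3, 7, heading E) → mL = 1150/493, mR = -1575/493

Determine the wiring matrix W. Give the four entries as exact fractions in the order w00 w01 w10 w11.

1 1/2 -1 -1

obs A: pose=(8,-8,W) → sL=20/13, sR=20/9, mL=310/117, mR=-440/117
obs B: pose=(-3,7,E) → sL=25/17, sR=50/29, mL=1150/493, mR=-1575/493
sensor matrix S = [[20/13, 20/9], [25/17, 50/29]]; det S = -35500/57681
solve [mL_A; mL_B] = S·[w00; w01] and [mR_A; mR_B] = S·[w10; w11]:
  w00 = 1, w01 = 1/2, w10 = -1, w11 = -1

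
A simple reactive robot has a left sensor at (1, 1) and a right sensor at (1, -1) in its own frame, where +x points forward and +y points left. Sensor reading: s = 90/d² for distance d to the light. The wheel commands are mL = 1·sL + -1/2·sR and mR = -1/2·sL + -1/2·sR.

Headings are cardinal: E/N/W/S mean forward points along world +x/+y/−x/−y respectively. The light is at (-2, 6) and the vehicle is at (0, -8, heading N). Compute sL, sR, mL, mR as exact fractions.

left sensor world pos  = (-1, -7); dL² = 170
right sensor world pos = (1, -7); dR² = 178
sL = 90/170 = 9/17
sR = 90/178 = 45/89
mL = 1·sL + -1/2·sR = 837/3026
mR = -1/2·sL + -1/2·sR = -783/1513

9/17 45/89 837/3026 -783/1513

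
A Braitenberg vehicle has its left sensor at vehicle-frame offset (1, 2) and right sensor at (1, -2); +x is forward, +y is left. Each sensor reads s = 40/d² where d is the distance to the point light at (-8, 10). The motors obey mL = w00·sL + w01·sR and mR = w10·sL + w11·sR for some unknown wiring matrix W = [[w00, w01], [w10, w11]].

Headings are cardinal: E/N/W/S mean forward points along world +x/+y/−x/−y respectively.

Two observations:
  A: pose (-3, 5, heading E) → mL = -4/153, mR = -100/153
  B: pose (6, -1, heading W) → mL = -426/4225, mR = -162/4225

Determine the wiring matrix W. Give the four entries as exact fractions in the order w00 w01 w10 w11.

obs A: pose=(-3,5,E) → sL=8/9, sR=8/17, mL=-4/153, mR=-100/153
obs B: pose=(6,-1,W) → sL=20/169, sR=4/25, mL=-426/4225, mR=-162/4225
sensor matrix S = [[8/9, 8/17], [20/169, 4/25]]; det S = 55936/646425
solve [mL_A; mL_B] = S·[w00; w01] and [mR_A; mR_B] = S·[w10; w11]:
  w00 = 1/2, w01 = -1, w10 = -1, w11 = 1/2

1/2 -1 -1 1/2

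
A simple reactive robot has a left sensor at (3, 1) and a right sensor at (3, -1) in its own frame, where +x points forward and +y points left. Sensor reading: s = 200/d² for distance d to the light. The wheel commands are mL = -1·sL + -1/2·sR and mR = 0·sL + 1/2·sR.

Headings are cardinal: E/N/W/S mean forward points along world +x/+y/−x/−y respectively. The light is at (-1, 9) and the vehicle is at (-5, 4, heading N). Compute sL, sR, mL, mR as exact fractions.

200/29 200/13 -5500/377 100/13

left sensor world pos  = (-6, 7); dL² = 29
right sensor world pos = (-4, 7); dR² = 13
sL = 200/29 = 200/29
sR = 200/13 = 200/13
mL = -1·sL + -1/2·sR = -5500/377
mR = 0·sL + 1/2·sR = 100/13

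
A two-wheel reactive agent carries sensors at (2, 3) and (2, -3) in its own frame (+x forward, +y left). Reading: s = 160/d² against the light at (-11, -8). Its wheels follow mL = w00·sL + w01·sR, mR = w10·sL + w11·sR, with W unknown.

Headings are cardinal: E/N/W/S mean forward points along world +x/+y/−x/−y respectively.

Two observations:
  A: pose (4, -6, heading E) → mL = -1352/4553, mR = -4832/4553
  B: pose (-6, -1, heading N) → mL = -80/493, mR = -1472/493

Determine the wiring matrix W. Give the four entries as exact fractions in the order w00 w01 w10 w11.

1/2 -1 -1 -1

obs A: pose=(4,-6,E) → sL=80/157, sR=16/29, mL=-1352/4553, mR=-4832/4553
obs B: pose=(-6,-1,N) → sL=32/17, sR=32/29, mL=-80/493, mR=-1472/493
sensor matrix S = [[80/157, 16/29], [32/17, 32/29]]; det S = -36864/77401
solve [mL_A; mL_B] = S·[w00; w01] and [mR_A; mR_B] = S·[w10; w11]:
  w00 = 1/2, w01 = -1, w10 = -1, w11 = -1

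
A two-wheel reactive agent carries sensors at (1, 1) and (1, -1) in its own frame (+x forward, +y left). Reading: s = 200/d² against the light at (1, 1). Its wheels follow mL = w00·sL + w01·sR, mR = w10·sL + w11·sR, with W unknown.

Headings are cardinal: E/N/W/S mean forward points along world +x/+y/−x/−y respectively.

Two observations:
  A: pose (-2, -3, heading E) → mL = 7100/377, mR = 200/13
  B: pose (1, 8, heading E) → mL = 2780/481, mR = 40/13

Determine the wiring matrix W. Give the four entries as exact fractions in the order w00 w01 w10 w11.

obs A: pose=(-2,-3,E) → sL=200/13, sR=200/29, mL=7100/377, mR=200/13
obs B: pose=(1,8,E) → sL=40/13, sR=200/37, mL=2780/481, mR=40/13
sensor matrix S = [[200/13, 200/29], [40/13, 200/37]]; det S = 864000/13949
solve [mL_A; mL_B] = S·[w00; w01] and [mR_A; mR_B] = S·[w10; w11]:
  w00 = 1, w01 = 1/2, w10 = 1, w11 = 0

1 1/2 1 0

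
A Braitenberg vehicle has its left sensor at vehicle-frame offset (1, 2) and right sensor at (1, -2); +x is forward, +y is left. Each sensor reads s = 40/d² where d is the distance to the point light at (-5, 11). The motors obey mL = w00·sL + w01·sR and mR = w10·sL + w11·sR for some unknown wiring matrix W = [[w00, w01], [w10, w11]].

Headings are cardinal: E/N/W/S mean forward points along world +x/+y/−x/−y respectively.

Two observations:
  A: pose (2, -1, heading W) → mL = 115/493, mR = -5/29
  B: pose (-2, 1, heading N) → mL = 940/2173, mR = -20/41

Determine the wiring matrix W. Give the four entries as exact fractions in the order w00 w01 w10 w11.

obs A: pose=(2,-1,W) → sL=5/29, sR=5/17, mL=115/493, mR=-5/29
obs B: pose=(-2,1,N) → sL=20/41, sR=20/53, mL=940/2173, mR=-20/41
sensor matrix S = [[5/29, 5/17], [20/41, 20/53]]; det S = -84000/1071289
solve [mL_A; mL_B] = S·[w00; w01] and [mR_A; mR_B] = S·[w10; w11]:
  w00 = 1/2, w01 = 1/2, w10 = -1, w11 = 0

1/2 1/2 -1 0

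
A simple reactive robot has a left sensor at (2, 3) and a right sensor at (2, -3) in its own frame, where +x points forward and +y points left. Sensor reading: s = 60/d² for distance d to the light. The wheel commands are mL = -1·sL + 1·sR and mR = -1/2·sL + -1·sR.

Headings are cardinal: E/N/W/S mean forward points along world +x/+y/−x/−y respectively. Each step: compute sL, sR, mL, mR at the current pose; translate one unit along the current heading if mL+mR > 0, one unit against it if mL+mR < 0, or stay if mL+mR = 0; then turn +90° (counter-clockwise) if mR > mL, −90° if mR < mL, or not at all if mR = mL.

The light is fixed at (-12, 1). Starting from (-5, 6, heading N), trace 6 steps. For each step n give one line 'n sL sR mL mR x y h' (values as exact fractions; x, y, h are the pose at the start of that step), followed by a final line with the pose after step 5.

0 12/13 60/149 -1008/1937 -1674/1937 -5 6 N
1 6/13 30/41 144/533 -513/533 -5 5 E
2 12/17 60/13 864/221 -1098/221 -6 5 S
3 3 3/4 -9/4 -9/4 -6 6 W
4 60/29 60/89 -3600/2581 -4410/2581 -5 6 W
5 30/37 6/17 -288/629 -477/629 -4 6 N
final -4 5 E

n=0: pose=(-5,6,N); sL=12/13, sR=60/149; mL=-1008/1937, mR=-1674/1937; mL+mR=-18/13 → advance -1; mR−mL=-666/1937 → turn -1·90°
n=1: pose=(-5,5,E); sL=6/13, sR=30/41; mL=144/533, mR=-513/533; mL+mR=-9/13 → advance -1; mR−mL=-657/533 → turn -1·90°
n=2: pose=(-6,5,S); sL=12/17, sR=60/13; mL=864/221, mR=-1098/221; mL+mR=-18/17 → advance -1; mR−mL=-1962/221 → turn -1·90°
n=3: pose=(-6,6,W); sL=3, sR=3/4; mL=-9/4, mR=-9/4; mL+mR=-9/2 → advance -1; mR−mL=0 → turn +0·90°
n=4: pose=(-5,6,W); sL=60/29, sR=60/89; mL=-3600/2581, mR=-4410/2581; mL+mR=-90/29 → advance -1; mR−mL=-810/2581 → turn -1·90°
n=5: pose=(-4,6,N); sL=30/37, sR=6/17; mL=-288/629, mR=-477/629; mL+mR=-45/37 → advance -1; mR−mL=-189/629 → turn -1·90°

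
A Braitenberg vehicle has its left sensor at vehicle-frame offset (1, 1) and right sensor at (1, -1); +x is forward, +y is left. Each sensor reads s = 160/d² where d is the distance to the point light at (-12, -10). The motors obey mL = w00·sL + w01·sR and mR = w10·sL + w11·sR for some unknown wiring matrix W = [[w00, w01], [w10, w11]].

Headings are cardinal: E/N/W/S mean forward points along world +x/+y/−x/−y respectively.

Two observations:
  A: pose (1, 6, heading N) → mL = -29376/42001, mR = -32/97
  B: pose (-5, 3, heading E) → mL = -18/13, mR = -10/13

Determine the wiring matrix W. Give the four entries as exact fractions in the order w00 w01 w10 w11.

obs A: pose=(1,6,N) → sL=160/433, sR=32/97, mL=-29376/42001, mR=-32/97
obs B: pose=(-5,3,E) → sL=8/13, sR=10/13, mL=-18/13, mR=-10/13
sensor matrix S = [[160/433, 32/97], [8/13, 10/13]]; det S = 44352/546013
solve [mL_A; mL_B] = S·[w00; w01] and [mR_A; mR_B] = S·[w10; w11]:
  w00 = -1, w01 = -1, w10 = 0, w11 = -1

-1 -1 0 -1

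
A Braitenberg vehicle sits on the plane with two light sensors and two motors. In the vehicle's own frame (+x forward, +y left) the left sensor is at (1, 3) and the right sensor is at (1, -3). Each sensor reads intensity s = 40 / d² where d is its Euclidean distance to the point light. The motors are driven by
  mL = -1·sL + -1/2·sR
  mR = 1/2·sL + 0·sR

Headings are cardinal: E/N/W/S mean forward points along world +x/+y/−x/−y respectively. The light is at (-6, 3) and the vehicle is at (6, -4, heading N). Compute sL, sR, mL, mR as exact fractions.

40/117 40/261 -1420/3393 20/117

left sensor world pos  = (3, -3); dL² = 117
right sensor world pos = (9, -3); dR² = 261
sL = 40/117 = 40/117
sR = 40/261 = 40/261
mL = -1·sL + -1/2·sR = -1420/3393
mR = 1/2·sL + 0·sR = 20/117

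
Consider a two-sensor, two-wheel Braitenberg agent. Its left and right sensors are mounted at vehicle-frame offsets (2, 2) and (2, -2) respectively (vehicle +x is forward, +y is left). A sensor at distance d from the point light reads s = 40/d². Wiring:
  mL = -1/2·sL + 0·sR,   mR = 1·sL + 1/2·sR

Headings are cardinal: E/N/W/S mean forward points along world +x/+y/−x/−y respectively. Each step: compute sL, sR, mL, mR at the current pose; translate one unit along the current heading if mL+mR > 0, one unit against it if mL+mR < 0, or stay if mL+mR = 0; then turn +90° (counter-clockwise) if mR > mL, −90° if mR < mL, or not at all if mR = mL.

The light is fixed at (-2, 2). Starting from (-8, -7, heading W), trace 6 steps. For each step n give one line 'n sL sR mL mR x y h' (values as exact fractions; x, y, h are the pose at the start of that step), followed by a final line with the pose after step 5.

n=0: pose=(-8,-7,W); sL=8/37, sR=40/113; mL=-4/37, mR=1644/4181; mL+mR=1192/4181 → advance +1; mR−mL=2096/4181 → turn +1·90°
n=1: pose=(-9,-7,S); sL=20/73, sR=20/101; mL=-10/73, mR=2750/7373; mL+mR=1740/7373 → advance +1; mR−mL=3760/7373 → turn +1·90°
n=2: pose=(-9,-8,E); sL=40/89, sR=40/169; mL=-20/89, mR=8540/15041; mL+mR=5160/15041 → advance +1; mR−mL=11920/15041 → turn +1·90°
n=3: pose=(-8,-8,N); sL=5/16, sR=1/2; mL=-5/32, mR=9/16; mL+mR=13/32 → advance +1; mR−mL=23/32 → turn +1·90°
n=4: pose=(-8,-7,W); sL=8/37, sR=40/113; mL=-4/37, mR=1644/4181; mL+mR=1192/4181 → advance +1; mR−mL=2096/4181 → turn +1·90°
n=5: pose=(-9,-7,S); sL=20/73, sR=20/101; mL=-10/73, mR=2750/7373; mL+mR=1740/7373 → advance +1; mR−mL=3760/7373 → turn +1·90°

0 8/37 40/113 -4/37 1644/4181 -8 -7 W
1 20/73 20/101 -10/73 2750/7373 -9 -7 S
2 40/89 40/169 -20/89 8540/15041 -9 -8 E
3 5/16 1/2 -5/32 9/16 -8 -8 N
4 8/37 40/113 -4/37 1644/4181 -8 -7 W
5 20/73 20/101 -10/73 2750/7373 -9 -7 S
final -9 -8 E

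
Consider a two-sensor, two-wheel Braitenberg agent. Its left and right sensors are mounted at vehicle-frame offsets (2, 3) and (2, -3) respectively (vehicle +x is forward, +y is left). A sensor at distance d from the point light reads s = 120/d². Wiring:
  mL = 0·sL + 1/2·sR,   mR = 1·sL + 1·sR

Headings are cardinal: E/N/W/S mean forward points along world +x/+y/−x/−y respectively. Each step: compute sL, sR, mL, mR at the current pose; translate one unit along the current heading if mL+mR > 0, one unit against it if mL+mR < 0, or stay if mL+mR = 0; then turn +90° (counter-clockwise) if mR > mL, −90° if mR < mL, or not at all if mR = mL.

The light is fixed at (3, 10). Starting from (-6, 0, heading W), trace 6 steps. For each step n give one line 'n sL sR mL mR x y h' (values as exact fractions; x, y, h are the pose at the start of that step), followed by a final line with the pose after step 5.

0 12/29 12/17 6/17 552/493 -6 0 W
1 120/193 120/313 60/313 60720/60409 -7 0 S
2 15/16 6/13 3/13 291/208 -7 -1 E
3 8/15 40/39 20/39 304/195 -6 -1 N
4 12/29 12/17 6/17 552/493 -6 0 W
5 120/193 120/313 60/313 60720/60409 -7 0 S
final -7 -1 E

n=0: pose=(-6,0,W); sL=12/29, sR=12/17; mL=6/17, mR=552/493; mL+mR=726/493 → advance +1; mR−mL=378/493 → turn +1·90°
n=1: pose=(-7,0,S); sL=120/193, sR=120/313; mL=60/313, mR=60720/60409; mL+mR=72300/60409 → advance +1; mR−mL=49140/60409 → turn +1·90°
n=2: pose=(-7,-1,E); sL=15/16, sR=6/13; mL=3/13, mR=291/208; mL+mR=339/208 → advance +1; mR−mL=243/208 → turn +1·90°
n=3: pose=(-6,-1,N); sL=8/15, sR=40/39; mL=20/39, mR=304/195; mL+mR=404/195 → advance +1; mR−mL=68/65 → turn +1·90°
n=4: pose=(-6,0,W); sL=12/29, sR=12/17; mL=6/17, mR=552/493; mL+mR=726/493 → advance +1; mR−mL=378/493 → turn +1·90°
n=5: pose=(-7,0,S); sL=120/193, sR=120/313; mL=60/313, mR=60720/60409; mL+mR=72300/60409 → advance +1; mR−mL=49140/60409 → turn +1·90°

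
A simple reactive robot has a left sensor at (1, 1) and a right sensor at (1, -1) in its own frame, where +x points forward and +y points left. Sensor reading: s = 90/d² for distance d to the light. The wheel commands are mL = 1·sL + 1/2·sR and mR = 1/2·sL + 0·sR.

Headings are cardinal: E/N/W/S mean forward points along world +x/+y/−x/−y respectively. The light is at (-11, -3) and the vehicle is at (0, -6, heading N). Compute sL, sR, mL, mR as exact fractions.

45/52 45/74 1125/962 45/104

left sensor world pos  = (-1, -5); dL² = 104
right sensor world pos = (1, -5); dR² = 148
sL = 90/104 = 45/52
sR = 90/148 = 45/74
mL = 1·sL + 1/2·sR = 1125/962
mR = 1/2·sL + 0·sR = 45/104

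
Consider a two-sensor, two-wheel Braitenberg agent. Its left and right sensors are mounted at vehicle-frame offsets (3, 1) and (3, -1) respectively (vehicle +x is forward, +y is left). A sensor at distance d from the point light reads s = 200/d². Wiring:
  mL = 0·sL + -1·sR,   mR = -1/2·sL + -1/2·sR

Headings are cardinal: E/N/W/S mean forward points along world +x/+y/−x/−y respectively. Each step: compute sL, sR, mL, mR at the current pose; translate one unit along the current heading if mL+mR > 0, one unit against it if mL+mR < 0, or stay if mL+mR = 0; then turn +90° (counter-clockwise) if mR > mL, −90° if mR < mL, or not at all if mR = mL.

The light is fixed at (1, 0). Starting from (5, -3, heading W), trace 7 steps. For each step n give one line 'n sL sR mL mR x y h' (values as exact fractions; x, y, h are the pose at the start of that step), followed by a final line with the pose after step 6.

0 200/17 40 -40 -440/17 5 -3 W
1 25/9 50/13 -50/13 -775/234 6 -3 S
2 40/13 200/73 -200/73 -2760/949 6 -2 E
3 4 100/17 -100/17 -84/17 5 -2 S
4 200/49 200/53 -200/53 -10200/2597 5 -1 E
5 25/4 10 -10 -65/8 4 -1 S
6 200/37 200/37 -200/37 -200/37 4 0 E
final 3 0 E

n=0: pose=(5,-3,W); sL=200/17, sR=40; mL=-40, mR=-440/17; mL+mR=-1120/17 → advance -1; mR−mL=240/17 → turn +1·90°
n=1: pose=(6,-3,S); sL=25/9, sR=50/13; mL=-50/13, mR=-775/234; mL+mR=-1675/234 → advance -1; mR−mL=125/234 → turn +1·90°
n=2: pose=(6,-2,E); sL=40/13, sR=200/73; mL=-200/73, mR=-2760/949; mL+mR=-5360/949 → advance -1; mR−mL=-160/949 → turn -1·90°
n=3: pose=(5,-2,S); sL=4, sR=100/17; mL=-100/17, mR=-84/17; mL+mR=-184/17 → advance -1; mR−mL=16/17 → turn +1·90°
n=4: pose=(5,-1,E); sL=200/49, sR=200/53; mL=-200/53, mR=-10200/2597; mL+mR=-20000/2597 → advance -1; mR−mL=-400/2597 → turn -1·90°
n=5: pose=(4,-1,S); sL=25/4, sR=10; mL=-10, mR=-65/8; mL+mR=-145/8 → advance -1; mR−mL=15/8 → turn +1·90°
n=6: pose=(4,0,E); sL=200/37, sR=200/37; mL=-200/37, mR=-200/37; mL+mR=-400/37 → advance -1; mR−mL=0 → turn +0·90°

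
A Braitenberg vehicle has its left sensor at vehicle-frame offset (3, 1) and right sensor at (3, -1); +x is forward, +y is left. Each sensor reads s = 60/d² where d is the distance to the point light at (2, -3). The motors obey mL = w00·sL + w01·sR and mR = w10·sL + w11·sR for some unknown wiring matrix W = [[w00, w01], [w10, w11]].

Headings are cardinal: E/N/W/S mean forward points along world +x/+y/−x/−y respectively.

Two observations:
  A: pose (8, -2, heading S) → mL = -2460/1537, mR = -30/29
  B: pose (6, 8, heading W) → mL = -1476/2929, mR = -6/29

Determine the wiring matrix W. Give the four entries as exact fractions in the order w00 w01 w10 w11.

-1/2 -1/2 0 -1/2

obs A: pose=(8,-2,S) → sL=60/53, sR=60/29, mL=-2460/1537, mR=-30/29
obs B: pose=(6,8,W) → sL=60/101, sR=12/29, mL=-1476/2929, mR=-6/29
sensor matrix S = [[60/53, 60/29], [60/101, 12/29]]; det S = -118080/155237
solve [mL_A; mL_B] = S·[w00; w01] and [mR_A; mR_B] = S·[w10; w11]:
  w00 = -1/2, w01 = -1/2, w10 = 0, w11 = -1/2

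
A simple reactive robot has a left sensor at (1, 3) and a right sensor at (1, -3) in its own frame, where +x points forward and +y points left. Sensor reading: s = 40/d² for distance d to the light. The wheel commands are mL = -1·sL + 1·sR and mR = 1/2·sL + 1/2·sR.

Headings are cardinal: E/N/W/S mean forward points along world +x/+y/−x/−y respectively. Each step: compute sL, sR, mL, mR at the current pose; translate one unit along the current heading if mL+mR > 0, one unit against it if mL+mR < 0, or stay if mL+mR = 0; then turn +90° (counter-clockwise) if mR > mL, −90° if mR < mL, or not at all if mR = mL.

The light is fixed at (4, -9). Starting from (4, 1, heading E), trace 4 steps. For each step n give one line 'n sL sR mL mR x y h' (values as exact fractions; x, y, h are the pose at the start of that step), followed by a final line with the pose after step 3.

n=0: pose=(4,1,E); sL=4/17, sR=4/5; mL=48/85, mR=44/85; mL+mR=92/85 → advance +1; mR−mL=-4/85 → turn -1·90°
n=1: pose=(5,1,S); sL=40/97, sR=8/17; mL=96/1649, mR=728/1649; mL+mR=824/1649 → advance +1; mR−mL=632/1649 → turn +1·90°
n=2: pose=(5,0,E); sL=10/37, sR=1; mL=27/37, mR=47/74; mL+mR=101/74 → advance +1; mR−mL=-7/74 → turn -1·90°
n=3: pose=(6,0,S); sL=40/89, sR=8/13; mL=192/1157, mR=616/1157; mL+mR=808/1157 → advance +1; mR−mL=424/1157 → turn +1·90°

0 4/17 4/5 48/85 44/85 4 1 E
1 40/97 8/17 96/1649 728/1649 5 1 S
2 10/37 1 27/37 47/74 5 0 E
3 40/89 8/13 192/1157 616/1157 6 0 S
final 6 -1 E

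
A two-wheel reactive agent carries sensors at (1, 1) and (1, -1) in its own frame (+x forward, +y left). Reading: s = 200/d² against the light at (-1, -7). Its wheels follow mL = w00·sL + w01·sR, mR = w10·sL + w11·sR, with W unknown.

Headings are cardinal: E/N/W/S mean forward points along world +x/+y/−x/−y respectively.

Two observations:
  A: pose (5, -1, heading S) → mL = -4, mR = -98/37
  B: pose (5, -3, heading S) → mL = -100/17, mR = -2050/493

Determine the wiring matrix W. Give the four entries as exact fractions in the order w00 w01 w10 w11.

obs A: pose=(5,-1,S) → sL=100/37, sR=4, mL=-4, mR=-98/37
obs B: pose=(5,-3,S) → sL=100/29, sR=100/17, mL=-100/17, mR=-2050/493
sensor matrix S = [[100/37, 4], [100/29, 100/17]]; det S = 38400/18241
solve [mL_A; mL_B] = S·[w00; w01] and [mR_A; mR_B] = S·[w10; w11]:
  w00 = 0, w01 = -1, w10 = 1/2, w11 = -1

0 -1 1/2 -1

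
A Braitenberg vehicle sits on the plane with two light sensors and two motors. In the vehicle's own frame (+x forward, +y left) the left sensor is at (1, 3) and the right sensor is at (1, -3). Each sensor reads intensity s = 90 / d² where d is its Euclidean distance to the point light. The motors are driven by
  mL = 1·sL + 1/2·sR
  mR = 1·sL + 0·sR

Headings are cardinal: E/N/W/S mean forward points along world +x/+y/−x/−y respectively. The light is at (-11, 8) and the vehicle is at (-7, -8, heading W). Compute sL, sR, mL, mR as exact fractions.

9/37 45/89 3267/6586 9/37

left sensor world pos  = (-8, -11); dL² = 370
right sensor world pos = (-8, -5); dR² = 178
sL = 90/370 = 9/37
sR = 90/178 = 45/89
mL = 1·sL + 1/2·sR = 3267/6586
mR = 1·sL + 0·sR = 9/37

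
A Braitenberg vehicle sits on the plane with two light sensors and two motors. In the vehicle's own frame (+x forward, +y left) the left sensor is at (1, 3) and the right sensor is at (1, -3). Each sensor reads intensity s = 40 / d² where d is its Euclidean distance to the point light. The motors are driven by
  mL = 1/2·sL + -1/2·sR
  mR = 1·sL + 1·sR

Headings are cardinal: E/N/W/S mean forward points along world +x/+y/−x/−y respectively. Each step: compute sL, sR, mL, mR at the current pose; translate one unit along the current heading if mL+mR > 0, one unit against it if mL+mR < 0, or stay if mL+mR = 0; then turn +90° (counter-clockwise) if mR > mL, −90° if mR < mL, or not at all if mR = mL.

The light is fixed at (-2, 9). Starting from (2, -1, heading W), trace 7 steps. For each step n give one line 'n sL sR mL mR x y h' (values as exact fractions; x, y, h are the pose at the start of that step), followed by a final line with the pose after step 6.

0 20/89 20/29 -600/2581 2360/2581 2 -1 W
1 40/157 40/121 -720/18997 11120/18997 1 -1 S
2 1/2 10/53 33/212 73/106 1 -2 E
3 40/101 40/149 960/15049 10000/15049 2 -2 N
4 20/89 20/29 -600/2581 2360/2581 2 -1 W
5 40/157 40/121 -720/18997 11120/18997 1 -1 S
6 1/2 10/53 33/212 73/106 1 -2 E
final 2 -2 N

n=0: pose=(2,-1,W); sL=20/89, sR=20/29; mL=-600/2581, mR=2360/2581; mL+mR=1760/2581 → advance +1; mR−mL=2960/2581 → turn +1·90°
n=1: pose=(1,-1,S); sL=40/157, sR=40/121; mL=-720/18997, mR=11120/18997; mL+mR=10400/18997 → advance +1; mR−mL=11840/18997 → turn +1·90°
n=2: pose=(1,-2,E); sL=1/2, sR=10/53; mL=33/212, mR=73/106; mL+mR=179/212 → advance +1; mR−mL=113/212 → turn +1·90°
n=3: pose=(2,-2,N); sL=40/101, sR=40/149; mL=960/15049, mR=10000/15049; mL+mR=10960/15049 → advance +1; mR−mL=9040/15049 → turn +1·90°
n=4: pose=(2,-1,W); sL=20/89, sR=20/29; mL=-600/2581, mR=2360/2581; mL+mR=1760/2581 → advance +1; mR−mL=2960/2581 → turn +1·90°
n=5: pose=(1,-1,S); sL=40/157, sR=40/121; mL=-720/18997, mR=11120/18997; mL+mR=10400/18997 → advance +1; mR−mL=11840/18997 → turn +1·90°
n=6: pose=(1,-2,E); sL=1/2, sR=10/53; mL=33/212, mR=73/106; mL+mR=179/212 → advance +1; mR−mL=113/212 → turn +1·90°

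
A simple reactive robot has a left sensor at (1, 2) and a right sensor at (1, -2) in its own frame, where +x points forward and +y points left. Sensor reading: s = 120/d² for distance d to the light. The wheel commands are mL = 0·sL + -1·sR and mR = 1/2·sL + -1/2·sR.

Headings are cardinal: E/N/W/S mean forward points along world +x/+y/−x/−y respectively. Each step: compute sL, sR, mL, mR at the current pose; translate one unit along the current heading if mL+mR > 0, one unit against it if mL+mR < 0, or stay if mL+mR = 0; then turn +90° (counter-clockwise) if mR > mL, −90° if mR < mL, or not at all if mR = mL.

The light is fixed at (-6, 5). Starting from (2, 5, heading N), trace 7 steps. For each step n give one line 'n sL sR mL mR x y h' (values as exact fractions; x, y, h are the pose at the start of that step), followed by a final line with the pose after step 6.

n=0: pose=(2,5,N); sL=120/37, sR=120/101; mL=-120/101, mR=3840/3737; mL+mR=-600/3737 → advance -1; mR−mL=8280/3737 → turn +1·90°
n=1: pose=(2,4,W); sL=60/29, sR=12/5; mL=-12/5, mR=-24/145; mL+mR=-372/145 → advance -1; mR−mL=324/145 → turn +1·90°
n=2: pose=(3,4,S); sL=24/25, sR=120/53; mL=-120/53, mR=-864/1325; mL+mR=-3864/1325 → advance -1; mR−mL=2136/1325 → turn +1·90°
n=3: pose=(3,5,E); sL=15/13, sR=15/13; mL=-15/13, mR=0; mL+mR=-15/13 → advance -1; mR−mL=15/13 → turn +1·90°
n=4: pose=(2,5,N); sL=120/37, sR=120/101; mL=-120/101, mR=3840/3737; mL+mR=-600/3737 → advance -1; mR−mL=8280/3737 → turn +1·90°
n=5: pose=(2,4,W); sL=60/29, sR=12/5; mL=-12/5, mR=-24/145; mL+mR=-372/145 → advance -1; mR−mL=324/145 → turn +1·90°
n=6: pose=(3,4,S); sL=24/25, sR=120/53; mL=-120/53, mR=-864/1325; mL+mR=-3864/1325 → advance -1; mR−mL=2136/1325 → turn +1·90°

0 120/37 120/101 -120/101 3840/3737 2 5 N
1 60/29 12/5 -12/5 -24/145 2 4 W
2 24/25 120/53 -120/53 -864/1325 3 4 S
3 15/13 15/13 -15/13 0 3 5 E
4 120/37 120/101 -120/101 3840/3737 2 5 N
5 60/29 12/5 -12/5 -24/145 2 4 W
6 24/25 120/53 -120/53 -864/1325 3 4 S
final 3 5 E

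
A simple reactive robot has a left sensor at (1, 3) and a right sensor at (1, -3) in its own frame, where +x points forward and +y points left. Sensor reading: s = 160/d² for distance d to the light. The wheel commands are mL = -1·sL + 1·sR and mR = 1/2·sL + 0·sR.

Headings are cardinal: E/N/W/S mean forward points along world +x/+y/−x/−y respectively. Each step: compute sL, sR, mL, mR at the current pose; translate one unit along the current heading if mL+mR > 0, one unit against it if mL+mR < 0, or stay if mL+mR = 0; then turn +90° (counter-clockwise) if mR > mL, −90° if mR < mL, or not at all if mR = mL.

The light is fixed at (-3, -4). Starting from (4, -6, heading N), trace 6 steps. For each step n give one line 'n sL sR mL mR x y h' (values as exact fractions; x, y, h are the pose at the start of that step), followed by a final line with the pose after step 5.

0 160/17 160/101 -13440/1717 80/17 4 -6 N
1 20/9 40/9 20/9 10/9 4 -7 W
2 160/13 32/17 -2304/221 80/13 3 -7 N
3 80/37 80/13 1920/481 40/37 3 -8 W
4 160/13 160/73 -9600/949 80/13 2 -8 N
5 2 8 6 1 2 -9 W
final 1 -9 N

n=0: pose=(4,-6,N); sL=160/17, sR=160/101; mL=-13440/1717, mR=80/17; mL+mR=-5360/1717 → advance -1; mR−mL=21520/1717 → turn +1·90°
n=1: pose=(4,-7,W); sL=20/9, sR=40/9; mL=20/9, mR=10/9; mL+mR=10/3 → advance +1; mR−mL=-10/9 → turn -1·90°
n=2: pose=(3,-7,N); sL=160/13, sR=32/17; mL=-2304/221, mR=80/13; mL+mR=-944/221 → advance -1; mR−mL=3664/221 → turn +1·90°
n=3: pose=(3,-8,W); sL=80/37, sR=80/13; mL=1920/481, mR=40/37; mL+mR=2440/481 → advance +1; mR−mL=-1400/481 → turn -1·90°
n=4: pose=(2,-8,N); sL=160/13, sR=160/73; mL=-9600/949, mR=80/13; mL+mR=-3760/949 → advance -1; mR−mL=15440/949 → turn +1·90°
n=5: pose=(2,-9,W); sL=2, sR=8; mL=6, mR=1; mL+mR=7 → advance +1; mR−mL=-5 → turn -1·90°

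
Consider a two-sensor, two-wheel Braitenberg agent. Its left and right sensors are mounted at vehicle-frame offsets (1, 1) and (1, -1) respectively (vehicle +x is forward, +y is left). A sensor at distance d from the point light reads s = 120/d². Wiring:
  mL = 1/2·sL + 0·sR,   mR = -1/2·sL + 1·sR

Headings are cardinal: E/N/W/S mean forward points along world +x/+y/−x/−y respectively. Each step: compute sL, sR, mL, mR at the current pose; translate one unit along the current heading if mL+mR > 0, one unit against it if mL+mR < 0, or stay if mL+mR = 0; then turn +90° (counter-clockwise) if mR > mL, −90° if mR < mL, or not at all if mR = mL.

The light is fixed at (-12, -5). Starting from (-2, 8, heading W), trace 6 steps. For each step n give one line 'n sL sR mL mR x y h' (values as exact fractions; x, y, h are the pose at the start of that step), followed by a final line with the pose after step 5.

n=0: pose=(-2,8,W); sL=8/15, sR=120/277; mL=4/15, mR=692/4155; mL+mR=120/277 → advance +1; mR−mL=-416/4155 → turn -1·90°
n=1: pose=(-3,8,N); sL=6/13, sR=15/37; mL=3/13, mR=84/481; mL+mR=15/37 → advance +1; mR−mL=-27/481 → turn -1·90°
n=2: pose=(-3,9,E); sL=24/65, sR=120/269; mL=12/65, mR=4572/17485; mL+mR=120/269 → advance +1; mR−mL=1344/17485 → turn +1·90°
n=3: pose=(-2,9,N); sL=20/51, sR=60/173; mL=10/51, mR=1330/8823; mL+mR=60/173 → advance +1; mR−mL=-400/8823 → turn -1·90°
n=4: pose=(-2,10,E); sL=120/377, sR=120/317; mL=60/377, mR=26220/119509; mL+mR=120/317 → advance +1; mR−mL=7200/119509 → turn +1·90°
n=5: pose=(-1,10,N); sL=30/89, sR=3/10; mL=15/89, mR=117/890; mL+mR=3/10 → advance +1; mR−mL=-33/890 → turn -1·90°

0 8/15 120/277 4/15 692/4155 -2 8 W
1 6/13 15/37 3/13 84/481 -3 8 N
2 24/65 120/269 12/65 4572/17485 -3 9 E
3 20/51 60/173 10/51 1330/8823 -2 9 N
4 120/377 120/317 60/377 26220/119509 -2 10 E
5 30/89 3/10 15/89 117/890 -1 10 N
final -1 11 E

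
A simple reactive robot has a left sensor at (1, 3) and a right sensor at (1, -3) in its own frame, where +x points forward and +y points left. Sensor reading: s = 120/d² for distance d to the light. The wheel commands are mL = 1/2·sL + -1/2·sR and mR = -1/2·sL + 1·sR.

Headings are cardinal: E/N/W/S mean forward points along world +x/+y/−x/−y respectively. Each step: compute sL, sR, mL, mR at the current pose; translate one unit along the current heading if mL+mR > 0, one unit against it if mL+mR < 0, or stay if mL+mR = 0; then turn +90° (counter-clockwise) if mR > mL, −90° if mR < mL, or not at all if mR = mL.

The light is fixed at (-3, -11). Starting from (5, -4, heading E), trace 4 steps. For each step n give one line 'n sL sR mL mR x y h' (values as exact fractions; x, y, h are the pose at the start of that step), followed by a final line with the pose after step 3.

0 120/181 120/97 -5040/17557 15900/17557 5 -4 E
1 6/5 15/26 81/260 -3/130 6 -4 N
2 120/221 24/25 -1152/5525 3804/5525 6 -3 E
3 12/13 12/25 72/325 6/325 7 -3 N
final 7 -2 E

n=0: pose=(5,-4,E); sL=120/181, sR=120/97; mL=-5040/17557, mR=15900/17557; mL+mR=60/97 → advance +1; mR−mL=20940/17557 → turn +1·90°
n=1: pose=(6,-4,N); sL=6/5, sR=15/26; mL=81/260, mR=-3/130; mL+mR=15/52 → advance +1; mR−mL=-87/260 → turn -1·90°
n=2: pose=(6,-3,E); sL=120/221, sR=24/25; mL=-1152/5525, mR=3804/5525; mL+mR=12/25 → advance +1; mR−mL=4956/5525 → turn +1·90°
n=3: pose=(7,-3,N); sL=12/13, sR=12/25; mL=72/325, mR=6/325; mL+mR=6/25 → advance +1; mR−mL=-66/325 → turn -1·90°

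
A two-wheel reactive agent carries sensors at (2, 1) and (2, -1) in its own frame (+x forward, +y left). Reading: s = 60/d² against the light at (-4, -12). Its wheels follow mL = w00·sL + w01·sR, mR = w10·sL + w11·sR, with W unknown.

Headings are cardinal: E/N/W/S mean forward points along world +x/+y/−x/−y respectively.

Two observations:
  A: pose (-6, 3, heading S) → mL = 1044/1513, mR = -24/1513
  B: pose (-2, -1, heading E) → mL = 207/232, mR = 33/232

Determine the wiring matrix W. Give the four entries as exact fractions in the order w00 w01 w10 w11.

obs A: pose=(-6,3,S) → sL=6/17, sR=30/89, mL=1044/1513, mR=-24/1513
obs B: pose=(-2,-1,E) → sL=3/8, sR=15/29, mL=207/232, mR=33/232
sensor matrix S = [[6/17, 30/89], [3/8, 15/29]]; det S = 9855/175508
solve [mL_A; mL_B] = S·[w00; w01] and [mR_A; mR_B] = S·[w10; w11]:
  w00 = 1, w01 = 1, w10 = -1, w11 = 1

1 1 -1 1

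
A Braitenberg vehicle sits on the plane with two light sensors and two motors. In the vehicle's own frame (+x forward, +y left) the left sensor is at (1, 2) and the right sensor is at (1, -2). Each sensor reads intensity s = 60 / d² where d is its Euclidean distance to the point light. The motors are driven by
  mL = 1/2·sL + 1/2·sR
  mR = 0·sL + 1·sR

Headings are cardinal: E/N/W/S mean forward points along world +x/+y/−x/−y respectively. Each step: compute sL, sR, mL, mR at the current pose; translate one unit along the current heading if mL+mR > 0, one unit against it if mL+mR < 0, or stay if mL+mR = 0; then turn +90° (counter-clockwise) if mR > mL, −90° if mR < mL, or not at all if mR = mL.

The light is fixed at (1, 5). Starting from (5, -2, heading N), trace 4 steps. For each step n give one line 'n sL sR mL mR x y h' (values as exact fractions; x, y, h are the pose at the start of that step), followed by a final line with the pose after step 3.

n=0: pose=(5,-2,N); sL=3/2, sR=5/6; mL=7/6, mR=5/6; mL+mR=2 → advance +1; mR−mL=-1/3 → turn -1·90°
n=1: pose=(5,-1,E); sL=60/41, sR=60/89; mL=3900/3649, mR=60/89; mL+mR=6360/3649 → advance +1; mR−mL=-1440/3649 → turn -1·90°
n=2: pose=(6,-1,S); sL=30/49, sR=30/29; mL=1170/1421, mR=30/29; mL+mR=2640/1421 → advance +1; mR−mL=300/1421 → turn +1·90°
n=3: pose=(6,-2,E); sL=60/61, sR=20/39; mL=1780/2379, mR=20/39; mL+mR=1000/793 → advance +1; mR−mL=-560/2379 → turn -1·90°

0 3/2 5/6 7/6 5/6 5 -2 N
1 60/41 60/89 3900/3649 60/89 5 -1 E
2 30/49 30/29 1170/1421 30/29 6 -1 S
3 60/61 20/39 1780/2379 20/39 6 -2 E
final 7 -2 S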